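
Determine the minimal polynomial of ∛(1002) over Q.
m_α(x) = x^3 - 1002

α satisfies α^3 = 1002, so x^3 - 1002 annihilates α. By the rational root test, a rational root p/q (in lowest terms) of x^3 - 1002 would satisfy p^3 = 1002 q^3, forcing q = 1 and p^3 = 1002; but 1002 is not a perfect cube, contradiction. A monic cubic over Q with no rational root is irreducible (any nontrivial factorization would include a linear factor). Hence x^3 - 1002 is the minimal polynomial of α, and in particular [Q(α):Q] = 3.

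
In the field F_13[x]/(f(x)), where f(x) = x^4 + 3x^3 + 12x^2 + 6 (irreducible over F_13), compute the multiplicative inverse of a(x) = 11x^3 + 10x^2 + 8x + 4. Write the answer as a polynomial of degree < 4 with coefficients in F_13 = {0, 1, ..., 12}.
a(x)^(-1) ≡ 8x^3 + x^2 + 3x + 2 (mod f(x))

Since f is irreducible over F_13, F_13[x]/(f) is a field and a(x) ≠ 0 has an inverse. Apply the extended Euclidean algorithm to f(x) and a(x) in F_13[x]: f(x) = (6x + 9)·a(x) + (4x^2 + 8x + 9);  a(x) = (6x + 10)·(4x^2 + 8x + 9) + (4x + 5);  (4x^2 + 8x + 9) = (x + 4)·(4x + 5) + (2). The last nonzero remainder is the constant 2 = gcd(f, a) in F_13. Back-substituting through the division chain expresses 2 = s(x)·a(x) + t(x)·f(x) with s(x) ≡ 3x^3 + 2x^2 + 6x + 4 (mod f), so (3x^3 + 2x^2 + 6x + 4)·a(x) ≡ 2 (mod f). Multiplying by 2^(-1) ≡ 7 in F_13 gives a(x)^(-1) ≡ 7·(3x^3 + 2x^2 + 6x + 4) ≡ 8x^3 + x^2 + 3x + 2 (mod f). Check: (11x^3 + 10x^2 + 8x + 4)·(8x^3 + x^2 + 3x + 2) = 10x^6 + 3x^4 + x^3 + 9x^2 + 2x + 8 ≡ 1 (mod x^4 + 3x^3 + 12x^2 + 6).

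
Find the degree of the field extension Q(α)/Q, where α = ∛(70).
[Q(α):Q] = 3

The minimal polynomial of α is x^3 - 70, irreducible over Q since 70 is not a perfect cube (so x^3 - 70 has no rational root). Hence [Q(α):Q] = deg(m_α) = 3.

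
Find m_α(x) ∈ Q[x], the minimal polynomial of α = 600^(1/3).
m_α(x) = x^3 - 600

α satisfies α^3 = 600, so x^3 - 600 annihilates α. By the rational root test, a rational root p/q (in lowest terms) of x^3 - 600 would satisfy p^3 = 600 q^3, forcing q = 1 and p^3 = 600; but 600 is not a perfect cube, contradiction. A monic cubic over Q with no rational root is irreducible (any nontrivial factorization would include a linear factor). Hence x^3 - 600 is the minimal polynomial of α, and in particular [Q(α):Q] = 3.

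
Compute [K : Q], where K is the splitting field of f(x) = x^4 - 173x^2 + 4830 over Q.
[K : Q] = 4

Solving the quadratic in x^2: x^2 = (173 ± √(173^2 - 4·4830))/2 = (173 ± √10609)/2 = (173 ± 103)/2, giving x^2 = 138 or x^2 = 35. So f(x) = (x^2 - 138)(x^2 - 35) and the roots of f are ±√138, ±√35. Hence the splitting field is K = Q(√138, √35). Since 138 and 35 are distinct squarefree integers > 1, their product 4830 is not a perfect square, so √35 ∉ Q(√138). By the tower law [K:Q] = [Q(√138,√35):Q(√138)] · [Q(√138):Q] = 2 · 2 = 4.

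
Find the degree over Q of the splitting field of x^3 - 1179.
[K : Q] = 6

The roots of x^3 - 1179 are ∛1179, ω∛1179, ω^2∛1179 where ω = e^(2πi/3) is a primitive cube root of unity, so K = Q(∛1179, ω). Now [Q(∛1179):Q] = 3 (since 1179 is not a perfect cube, x^3 - 1179 is irreducible) and [Q(ω):Q] = 2. Both 2 and 3 divide [K:Q], and [K:Q] ≤ 3·2 = 6, so [K:Q] = 6. (Equivalently: Q(∛1179) ⊂ R but ω ∉ R, so [K : Q(∛1179)] = 2.)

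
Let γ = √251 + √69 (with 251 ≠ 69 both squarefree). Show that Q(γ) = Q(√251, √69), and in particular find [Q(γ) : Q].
[Q(γ) : Q] = 4 (equivalently, Q(γ) = Q(√251, √69))

Obviously Q(γ) ⊆ Q(√251, √69), and [Q(√251, √69):Q] = 4 (since 251, 69 are distinct squarefree integers > 1 with 17319 not a perfect square). To show equality we compute the minimal polynomial of γ. From γ = √251 + √69: γ^2 = 251 + 2√(17319) + 69 = 320 + 2√(17319), so γ^2 - 320 = 2√(17319); squaring, (γ^2 - 320)^2 = 4·17319, i.e. γ^4 - 640γ^2 + 102400 - 69276 = 0, i.e. γ^4 - 640γ^2 + 33124 = 0. So γ is a root of x^4 - 640x^2 + 33124. This polynomial is irreducible over Q: it has no rational root (each ±√251 ± √69 is irrational), and any factorization into two quadratics over Q would force √(17319) ∈ Q (pairing opposite roots) or √251, √69 ∈ Q (other pairings), all impossible. Hence [Q(γ):Q] = 4 = [Q(√251, √69):Q], so Q(γ) = Q(√251, √69).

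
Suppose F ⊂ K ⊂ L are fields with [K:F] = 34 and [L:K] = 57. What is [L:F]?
[L:F] = 1938

The tower law says that for any tower of field extensions F ⊂ K ⊂ L with finite degrees, [L:F] = [L:K] · [K:F]. Here this gives [L:F] = 57 · 34 = 1938.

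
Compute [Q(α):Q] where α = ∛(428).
[Q(α):Q] = 3

The minimal polynomial of α is x^3 - 428, irreducible over Q since 428 is not a perfect cube (so x^3 - 428 has no rational root). Hence [Q(α):Q] = deg(m_α) = 3.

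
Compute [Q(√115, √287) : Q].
[Q(√115, √287) : Q] = 4

[Q(√115):Q] = 2 (min poly x^2 - 115, irreducible since 115 is squarefree > 1). For the top step, suppose √287 ∈ Q(√115), say √287 = c + d√115 with c, d ∈ Q. Squaring: 287 = c^2 + 115d^2 + 2cd√115. Since √115 ∉ Q this forces 2cd = 0. If d = 0 then √287 = c ∈ Q, contradicting 287 squarefree > 1. If c = 0 then 287 = 115d^2, so 115·287 = (115d)^2 is a perfect square in Q — but 115·287 = 33005 is not a perfect square (since 115 and 287 are distinct squarefree integers). Contradiction. Hence √287 ∉ Q(√115), so x^2 - 287 stays irreducible over Q(√115) and [Q(√115, √287) : Q(√115)] = 2. By the tower law, [Q(√115, √287) : Q] = 2 · 2 = 4.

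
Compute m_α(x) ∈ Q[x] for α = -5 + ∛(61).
m_α(x) = x^3 + 15x^2 + 75x + 64

Set β = α + 5 = ∛(61), so β^3 = 61. Then (α + 5)^3 - 61 = 0, i.e. α is a root of g(x) = (x + 5)^3 - 61 = x^3 + 15x^2 + 75x + 64. Since g(x) = h(x + 5) where h(x) = x^3 - 61, and h is irreducible over Q (because 61 is not a perfect cube, so h has no rational root, and a monic cubic with no rational root is irreducible), g is also irreducible (irreducibility is preserved under the substitution x → x + 5). Hence m_α(x) = x^3 + 15x^2 + 75x + 64.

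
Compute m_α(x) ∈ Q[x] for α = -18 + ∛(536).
m_α(x) = x^3 + 54x^2 + 972x + 5296

Set β = α + 18 = ∛(536), so β^3 = 536. Then (α + 18)^3 - 536 = 0, i.e. α is a root of g(x) = (x + 18)^3 - 536 = x^3 + 54x^2 + 972x + 5296. Since g(x) = h(x + 18) where h(x) = x^3 - 536, and h is irreducible over Q (because 536 is not a perfect cube, so h has no rational root, and a monic cubic with no rational root is irreducible), g is also irreducible (irreducibility is preserved under the substitution x → x + 18). Hence m_α(x) = x^3 + 54x^2 + 972x + 5296.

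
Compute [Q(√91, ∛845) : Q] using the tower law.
[Q(√91, ∛845) : Q] = 6

Let L = Q(√91, ∛845). Since Q(√91) ⊂ L and [Q(√91):Q] = 2, the tower law gives 2 | [L:Q]. Likewise Q(∛845) ⊂ L with [Q(∛845):Q] = 3 (because 845 is not a perfect cube), so 3 | [L:Q]. As gcd(2,3) = 1, [L:Q] is divisible by 6. Conversely L is generated over Q by √91 and ∛845, so [L:Q] ≤ 2·3 = 6. Therefore [Q(√91, ∛845) : Q] = 6.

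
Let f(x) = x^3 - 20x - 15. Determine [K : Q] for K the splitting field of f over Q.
[K : Q] = 6

By the rational root test, any rational root of the monic integer polynomial f(x) = x^3 - 20x - 15 must be an integer dividing the constant term -15, i.e. one of ±{1, 3, 5, 15}. Evaluating: f(1) = -34, f(-1) = 4, f(3) = -48, f(-3) = 18, f(5) = 10, f(-5) = -40, f(15) = 3060, f(-15) = -3090; none is 0, so f has no rational root and is therefore irreducible over Q (a cubic with no linear factor over a field is irreducible). For an irreducible cubic, the Galois group is A_3 or S_3 according as the discriminant disc(f) = -4a^3 - 27b^2 = -4·(-20)^3 - 27·(-15)^2 = 25925 is or is not a square in Q. Here disc(f) = 25925 is not a perfect square in Q, so the Galois group of f over Q is not contained in A_3 and must be all of S_3. The splitting field has degree |S_3| = 6 over Q, so [K : Q] = 6.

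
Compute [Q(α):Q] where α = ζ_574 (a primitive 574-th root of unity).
[Q(α):Q] = 240

The minimal polynomial of ζ_574 over Q is the 574-th cyclotomic polynomial Φ_574(x), which is irreducible over Q and has degree φ(574) = 240. Hence [Q(α):Q] = φ(574) = 240.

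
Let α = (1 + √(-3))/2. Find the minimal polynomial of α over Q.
m_α(x) = x^2 - x + 1

From 2α - 1 = √(-3), squaring gives (2α - 1)^2 = -3, i.e. 4α^2 - 4α + 1 = -3, so α^2 - α + (1 + 3)/4 = 0. Since -3 ≡ 1 (mod 4), (1 + 3)/4 = 1 ∈ Z. The polynomial x^2 - x + 1 has discriminant 1 - 4·(1) = -3, which is not a perfect square in Q (d = -3 is squarefree and ≠ 1), so x^2 - x + 1 is irreducible over Q. It is the minimal polynomial of α.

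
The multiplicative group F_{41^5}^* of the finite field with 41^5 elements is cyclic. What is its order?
|F_{41^5}^*| = 115856200

F_{41^5} has 41^5 = 115856201 elements; its multiplicative group consists of all nonzero elements, so |F_{41^5}^*| = 115856201 - 1 = 115856200. (It is cyclic since any finite subgroup of the multiplicative group of a field is cyclic.)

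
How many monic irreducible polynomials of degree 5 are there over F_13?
There are 74256 monic irreducible polynomials of degree 5 over F_13

Each element of F_{13^5} that lies in no proper subfield is a root of exactly one monic irreducible of degree 5 over F_13, and each such polynomial has 5 distinct roots in F_{13^5}. By Möbius inversion the count is N_13(5) = (1/5) Σ_{d|5} μ(5/d) · 13^d = (1/5)(μ(5)·13^1 + μ(1)·13^5) = 371280/5 = 74256.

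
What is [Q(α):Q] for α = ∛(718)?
[Q(α):Q] = 3

The minimal polynomial of α is x^3 - 718, irreducible over Q since 718 is not a perfect cube (so x^3 - 718 has no rational root). Hence [Q(α):Q] = deg(m_α) = 3.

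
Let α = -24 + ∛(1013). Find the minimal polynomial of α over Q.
m_α(x) = x^3 + 72x^2 + 1728x + 12811

Set β = α + 24 = ∛(1013), so β^3 = 1013. Then (α + 24)^3 - 1013 = 0, i.e. α is a root of g(x) = (x + 24)^3 - 1013 = x^3 + 72x^2 + 1728x + 12811. Since g(x) = h(x + 24) where h(x) = x^3 - 1013, and h is irreducible over Q (because 1013 is not a perfect cube, so h has no rational root, and a monic cubic with no rational root is irreducible), g is also irreducible (irreducibility is preserved under the substitution x → x + 24). Hence m_α(x) = x^3 + 72x^2 + 1728x + 12811.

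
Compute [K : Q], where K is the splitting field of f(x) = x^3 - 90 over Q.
[K : Q] = 6

The roots of x^3 - 90 are ∛90, ω∛90, ω^2∛90 where ω = e^(2πi/3) is a primitive cube root of unity, so K = Q(∛90, ω). Now [Q(∛90):Q] = 3 (since 90 is not a perfect cube, x^3 - 90 is irreducible) and [Q(ω):Q] = 2. Both 2 and 3 divide [K:Q], and [K:Q] ≤ 3·2 = 6, so [K:Q] = 6. (Equivalently: Q(∛90) ⊂ R but ω ∉ R, so [K : Q(∛90)] = 2.)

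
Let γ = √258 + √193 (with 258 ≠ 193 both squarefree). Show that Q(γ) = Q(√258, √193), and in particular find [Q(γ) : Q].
[Q(γ) : Q] = 4 (equivalently, Q(γ) = Q(√258, √193))

Obviously Q(γ) ⊆ Q(√258, √193), and [Q(√258, √193):Q] = 4 (since 258, 193 are distinct squarefree integers > 1 with 49794 not a perfect square). To show equality we compute the minimal polynomial of γ. From γ = √258 + √193: γ^2 = 258 + 2√(49794) + 193 = 451 + 2√(49794), so γ^2 - 451 = 2√(49794); squaring, (γ^2 - 451)^2 = 4·49794, i.e. γ^4 - 902γ^2 + 203401 - 199176 = 0, i.e. γ^4 - 902γ^2 + 4225 = 0. So γ is a root of x^4 - 902x^2 + 4225. This polynomial is irreducible over Q: it has no rational root (each ±√258 ± √193 is irrational), and any factorization into two quadratics over Q would force √(49794) ∈ Q (pairing opposite roots) or √258, √193 ∈ Q (other pairings), all impossible. Hence [Q(γ):Q] = 4 = [Q(√258, √193):Q], so Q(γ) = Q(√258, √193).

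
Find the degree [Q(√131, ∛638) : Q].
[Q(√131, ∛638) : Q] = 6

Let L = Q(√131, ∛638). Since Q(√131) ⊂ L and [Q(√131):Q] = 2, the tower law gives 2 | [L:Q]. Likewise Q(∛638) ⊂ L with [Q(∛638):Q] = 3 (because 638 is not a perfect cube), so 3 | [L:Q]. As gcd(2,3) = 1, [L:Q] is divisible by 6. Conversely L is generated over Q by √131 and ∛638, so [L:Q] ≤ 2·3 = 6. Therefore [Q(√131, ∛638) : Q] = 6.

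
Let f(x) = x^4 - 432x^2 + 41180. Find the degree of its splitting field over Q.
[K : Q] = 4

Solving the quadratic in x^2: x^2 = (432 ± √(432^2 - 4·41180))/2 = (432 ± √21904)/2 = (432 ± 148)/2, giving x^2 = 142 or x^2 = 290. So f(x) = (x^2 - 142)(x^2 - 290) and the roots of f are ±√142, ±√290. Hence the splitting field is K = Q(√142, √290). Since 142 and 290 are distinct squarefree integers > 1, their product 41180 is not a perfect square, so √290 ∉ Q(√142). By the tower law [K:Q] = [Q(√142,√290):Q(√142)] · [Q(√142):Q] = 2 · 2 = 4.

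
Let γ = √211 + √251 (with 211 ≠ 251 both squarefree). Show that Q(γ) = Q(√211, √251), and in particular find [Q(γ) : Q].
[Q(γ) : Q] = 4 (equivalently, Q(γ) = Q(√211, √251))

Obviously Q(γ) ⊆ Q(√211, √251), and [Q(√211, √251):Q] = 4 (since 211, 251 are distinct squarefree integers > 1 with 52961 not a perfect square). To show equality we compute the minimal polynomial of γ. From γ = √211 + √251: γ^2 = 211 + 2√(52961) + 251 = 462 + 2√(52961), so γ^2 - 462 = 2√(52961); squaring, (γ^2 - 462)^2 = 4·52961, i.e. γ^4 - 924γ^2 + 213444 - 211844 = 0, i.e. γ^4 - 924γ^2 + 1600 = 0. So γ is a root of x^4 - 924x^2 + 1600. This polynomial is irreducible over Q: it has no rational root (each ±√211 ± √251 is irrational), and any factorization into two quadratics over Q would force √(52961) ∈ Q (pairing opposite roots) or √211, √251 ∈ Q (other pairings), all impossible. Hence [Q(γ):Q] = 4 = [Q(√211, √251):Q], so Q(γ) = Q(√211, √251).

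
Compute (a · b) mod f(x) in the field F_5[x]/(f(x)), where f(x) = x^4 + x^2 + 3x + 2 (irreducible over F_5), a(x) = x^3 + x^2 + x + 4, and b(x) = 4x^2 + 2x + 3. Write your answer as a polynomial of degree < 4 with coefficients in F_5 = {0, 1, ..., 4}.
a · b ≡ 3x^2 (mod f(x))

Multiply in F_5[x]: a(x)·b(x) = (x^3 + x^2 + x + 4)·(4x^2 + 2x + 3) = 4x^5 + x^4 + 4x^3 + x^2 + x + 2. This has degree ≥ 4, so divide by f(x) over F_5: 4x^5 + x^4 + 4x^3 + x^2 + x + 2 = (4x + 1)·(x^4 + x^2 + 3x + 2) + (3x^2). Hence a·b ≡ 3x^2 (mod f). (F_5[x]/(f) is a field with 5^4 = 625 elements since f is irreducible of degree 4.)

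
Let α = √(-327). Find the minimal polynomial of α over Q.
m_α(x) = x^2 + 327

α satisfies α^2 + 327 = 0, so x^2 + 327 annihilates α. Since d = -327 is squarefree and ≠ 1, it is not a perfect square in Q, so x^2 + 327 has no rational root and is therefore irreducible over Q (a degree-2 polynomial over a field is irreducible iff it has no root). Hence m_α(x) = x^2 + 327.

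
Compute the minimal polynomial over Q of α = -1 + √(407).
m_α(x) = x^2 + 2x - 406

From α + 1 = √(407), squaring gives (α + 1)^2 = 407, i.e. α^2 + 2α + 1 = 407, so α^2 + 2α - 406 = 0. The discriminant of x^2 + 2x - 406 is (2)^2 - 4·(-406) = 4 + 1624 = 1628, and 4·(407) is not a perfect square in Q since 407 is squarefree and ≠ 1. Hence x^2 + 2x - 406 is irreducible over Q and is the minimal polynomial of α.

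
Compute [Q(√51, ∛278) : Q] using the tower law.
[Q(√51, ∛278) : Q] = 6

Let L = Q(√51, ∛278). Since Q(√51) ⊂ L and [Q(√51):Q] = 2, the tower law gives 2 | [L:Q]. Likewise Q(∛278) ⊂ L with [Q(∛278):Q] = 3 (because 278 is not a perfect cube), so 3 | [L:Q]. As gcd(2,3) = 1, [L:Q] is divisible by 6. Conversely L is generated over Q by √51 and ∛278, so [L:Q] ≤ 2·3 = 6. Therefore [Q(√51, ∛278) : Q] = 6.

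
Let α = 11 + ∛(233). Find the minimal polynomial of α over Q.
m_α(x) = x^3 - 33x^2 + 363x - 1564

Set β = α - 11 = ∛(233), so β^3 = 233. Then (α - 11)^3 - 233 = 0, i.e. α is a root of g(x) = (x - 11)^3 - 233 = x^3 - 33x^2 + 363x - 1564. Since g(x) = h(x - 11) where h(x) = x^3 - 233, and h is irreducible over Q (because 233 is not a perfect cube, so h has no rational root, and a monic cubic with no rational root is irreducible), g is also irreducible (irreducibility is preserved under the substitution x → x - 11). Hence m_α(x) = x^3 - 33x^2 + 363x - 1564.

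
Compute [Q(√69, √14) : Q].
[Q(√69, √14) : Q] = 4

[Q(√69):Q] = 2 (min poly x^2 - 69, irreducible since 69 is squarefree > 1). For the top step, suppose √14 ∈ Q(√69), say √14 = c + d√69 with c, d ∈ Q. Squaring: 14 = c^2 + 69d^2 + 2cd√69. Since √69 ∉ Q this forces 2cd = 0. If d = 0 then √14 = c ∈ Q, contradicting 14 squarefree > 1. If c = 0 then 14 = 69d^2, so 69·14 = (69d)^2 is a perfect square in Q — but 69·14 = 966 is not a perfect square (since 69 and 14 are distinct squarefree integers). Contradiction. Hence √14 ∉ Q(√69), so x^2 - 14 stays irreducible over Q(√69) and [Q(√69, √14) : Q(√69)] = 2. By the tower law, [Q(√69, √14) : Q] = 2 · 2 = 4.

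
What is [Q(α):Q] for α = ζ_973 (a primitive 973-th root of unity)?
[Q(α):Q] = 828

The minimal polynomial of ζ_973 over Q is the 973-th cyclotomic polynomial Φ_973(x), which is irreducible over Q and has degree φ(973) = 828. Hence [Q(α):Q] = φ(973) = 828.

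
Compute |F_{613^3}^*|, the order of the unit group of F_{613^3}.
|F_{613^3}^*| = 230346396

F_{613^3} has 613^3 = 230346397 elements; its multiplicative group consists of all nonzero elements, so |F_{613^3}^*| = 230346397 - 1 = 230346396. (It is cyclic since any finite subgroup of the multiplicative group of a field is cyclic.)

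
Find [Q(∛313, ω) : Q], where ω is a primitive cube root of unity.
[Q(∛313, ω) : Q] = 6

[Q(∛313):Q] = 3 (min poly x^3 - 313, irreducible since 313 is not a perfect cube). [Q(ω):Q] = 2 (min poly x^2 + x + 1). Since Q(∛313) ⊂ R and ω ∉ R, we have ω ∉ Q(∛313), so x^2 + x + 1 remains irreducible over Q(∛313) and [Q(∛313, ω) : Q(∛313)] = 2. By the tower law, [Q(∛313, ω) : Q] = 3 · 2 = 6. (In fact Q(∛313, ω) is the splitting field of x^3 - 313 over Q.)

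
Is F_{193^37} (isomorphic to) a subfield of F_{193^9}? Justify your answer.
No: F_{193^37} is not a subfield of F_{193^9}

F_{p^m} embeds in F_{p^n} iff m | n. Here 37 ∤ 9 (since 9 = 0·37 + 9 with remainder 9 ≠ 0), so F_{193^37} is not a subfield of F_{193^9}. Equivalently: if it were, the tower law would give 37 = [F_{193^37}:F_193] dividing [F_{193^9}:F_193] = 9, contradiction.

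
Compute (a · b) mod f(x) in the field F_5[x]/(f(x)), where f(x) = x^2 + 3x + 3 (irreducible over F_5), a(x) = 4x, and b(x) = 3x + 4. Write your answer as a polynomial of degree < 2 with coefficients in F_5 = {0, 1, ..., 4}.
a · b ≡ 4 (mod f(x))

Multiply in F_5[x]: a(x)·b(x) = (4x)·(3x + 4) = 2x^2 + x. This has degree ≥ 2, so divide by f(x) over F_5: 2x^2 + x = (2)·(x^2 + 3x + 3) + (4). Hence a·b ≡ 4 (mod f). (F_5[x]/(f) is a field with 5^2 = 25 elements since f is irreducible of degree 2.)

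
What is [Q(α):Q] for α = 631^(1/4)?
[Q(α):Q] = 4

α is a root of x^4 - 631. By Eisenstein's criterion at the prime p = 631 (which divides the constant term 631 but p^2 = 398161 does not, since 631 is squarefree), x^4 - 631 is irreducible over Q. Hence [Q(α):Q] = 4.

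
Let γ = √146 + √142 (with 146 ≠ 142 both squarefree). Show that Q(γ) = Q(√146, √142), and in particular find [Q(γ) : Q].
[Q(γ) : Q] = 4 (equivalently, Q(γ) = Q(√146, √142))

Obviously Q(γ) ⊆ Q(√146, √142), and [Q(√146, √142):Q] = 4 (since 146, 142 are distinct squarefree integers > 1 with 20732 not a perfect square). To show equality we compute the minimal polynomial of γ. From γ = √146 + √142: γ^2 = 146 + 2√(20732) + 142 = 288 + 2√(20732), so γ^2 - 288 = 2√(20732); squaring, (γ^2 - 288)^2 = 4·20732, i.e. γ^4 - 576γ^2 + 82944 - 82928 = 0, i.e. γ^4 - 576γ^2 + 16 = 0. So γ is a root of x^4 - 576x^2 + 16. This polynomial is irreducible over Q: it has no rational root (each ±√146 ± √142 is irrational), and any factorization into two quadratics over Q would force √(20732) ∈ Q (pairing opposite roots) or √146, √142 ∈ Q (other pairings), all impossible. Hence [Q(γ):Q] = 4 = [Q(√146, √142):Q], so Q(γ) = Q(√146, √142).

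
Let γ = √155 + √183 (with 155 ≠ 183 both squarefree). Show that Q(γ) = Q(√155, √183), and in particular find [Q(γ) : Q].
[Q(γ) : Q] = 4 (equivalently, Q(γ) = Q(√155, √183))

Obviously Q(γ) ⊆ Q(√155, √183), and [Q(√155, √183):Q] = 4 (since 155, 183 are distinct squarefree integers > 1 with 28365 not a perfect square). To show equality we compute the minimal polynomial of γ. From γ = √155 + √183: γ^2 = 155 + 2√(28365) + 183 = 338 + 2√(28365), so γ^2 - 338 = 2√(28365); squaring, (γ^2 - 338)^2 = 4·28365, i.e. γ^4 - 676γ^2 + 114244 - 113460 = 0, i.e. γ^4 - 676γ^2 + 784 = 0. So γ is a root of x^4 - 676x^2 + 784. This polynomial is irreducible over Q: it has no rational root (each ±√155 ± √183 is irrational), and any factorization into two quadratics over Q would force √(28365) ∈ Q (pairing opposite roots) or √155, √183 ∈ Q (other pairings), all impossible. Hence [Q(γ):Q] = 4 = [Q(√155, √183):Q], so Q(γ) = Q(√155, √183).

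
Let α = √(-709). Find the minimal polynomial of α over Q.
m_α(x) = x^2 + 709

α satisfies α^2 + 709 = 0, so x^2 + 709 annihilates α. Since d = -709 is squarefree and ≠ 1, it is not a perfect square in Q, so x^2 + 709 has no rational root and is therefore irreducible over Q (a degree-2 polynomial over a field is irreducible iff it has no root). Hence m_α(x) = x^2 + 709.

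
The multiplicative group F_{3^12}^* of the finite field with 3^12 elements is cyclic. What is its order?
|F_{3^12}^*| = 531440

F_{3^12} has 3^12 = 531441 elements; its multiplicative group consists of all nonzero elements, so |F_{3^12}^*| = 531441 - 1 = 531440. (It is cyclic since any finite subgroup of the multiplicative group of a field is cyclic.)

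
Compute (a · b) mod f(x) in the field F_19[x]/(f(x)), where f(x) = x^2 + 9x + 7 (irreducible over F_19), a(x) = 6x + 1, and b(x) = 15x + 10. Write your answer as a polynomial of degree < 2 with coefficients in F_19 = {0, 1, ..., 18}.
a · b ≡ 6x + 7 (mod f(x))

Multiply in F_19[x]: a(x)·b(x) = (6x + 1)·(15x + 10) = 14x^2 + 18x + 10. This has degree ≥ 2, so divide by f(x) over F_19: 14x^2 + 18x + 10 = (14)·(x^2 + 9x + 7) + (6x + 7). Hence a·b ≡ 6x + 7 (mod f). (F_19[x]/(f) is a field with 19^2 = 361 elements since f is irreducible of degree 2.)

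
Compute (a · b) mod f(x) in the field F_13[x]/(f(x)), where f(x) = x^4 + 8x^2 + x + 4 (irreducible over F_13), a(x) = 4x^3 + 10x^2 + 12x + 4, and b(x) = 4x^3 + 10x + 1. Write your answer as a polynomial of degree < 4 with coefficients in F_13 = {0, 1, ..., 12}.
a · b ≡ 5x^3 + 8x^2 + 10x + 8 (mod f(x))

Multiply in F_13[x]: a(x)·b(x) = (4x^3 + 10x^2 + 12x + 4)·(4x^3 + 10x + 1) = 3x^6 + x^5 + 10x^4 + 3x^3 + 4. This has degree ≥ 4, so divide by f(x) over F_13: 3x^6 + x^5 + 10x^4 + 3x^3 + 4 = (3x^2 + x + 12)·(x^4 + 8x^2 + x + 4) + (5x^3 + 8x^2 + 10x + 8). Hence a·b ≡ 5x^3 + 8x^2 + 10x + 8 (mod f). (F_13[x]/(f) is a field with 13^4 = 28561 elements since f is irreducible of degree 4.)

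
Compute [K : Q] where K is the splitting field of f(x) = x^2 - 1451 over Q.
[K : Q] = 2

f(x) = x^2 - 1451 factors as (x - √1451)(x + √1451). The splitting field is K = Q(√1451). Since 1451 is squarefree and > 1, it is not a perfect square, so x^2 - 1451 is irreducible over Q and [Q(√1451) : Q] = 2. Hence [K : Q] = 2.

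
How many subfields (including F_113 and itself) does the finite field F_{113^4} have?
F_{113^4} has 3 subfields

The subfields of F_{p^n} are exactly the fields F_{p^d} for d | n (each is the fixed field of the unique index-d subgroup of Gal(F_{p^n}/F_p) ≅ Z/nZ). The divisors of n = 4 are {1, 2, 4}, giving 3 subfields: F_{113^1}, F_{113^2}, F_{113^4}.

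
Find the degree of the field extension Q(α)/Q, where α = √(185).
[Q(α):Q] = 2

[Q(α):Q] equals the degree of the minimal polynomial of α. Here α^2 = 185 and x^2 - 185 is irreducible (d = 185 is squarefree, ≠ 1, hence not a square), so deg(m_α) = 2. Thus [Q(α):Q] = 2.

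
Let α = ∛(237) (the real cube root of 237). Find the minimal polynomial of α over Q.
m_α(x) = x^3 - 237

α satisfies α^3 = 237, so x^3 - 237 annihilates α. By the rational root test, a rational root p/q (in lowest terms) of x^3 - 237 would satisfy p^3 = 237 q^3, forcing q = 1 and p^3 = 237; but 237 is not a perfect cube, contradiction. A monic cubic over Q with no rational root is irreducible (any nontrivial factorization would include a linear factor). Hence x^3 - 237 is the minimal polynomial of α, and in particular [Q(α):Q] = 3.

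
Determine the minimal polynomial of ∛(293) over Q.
m_α(x) = x^3 - 293

α satisfies α^3 = 293, so x^3 - 293 annihilates α. By the rational root test, a rational root p/q (in lowest terms) of x^3 - 293 would satisfy p^3 = 293 q^3, forcing q = 1 and p^3 = 293; but 293 is not a perfect cube, contradiction. A monic cubic over Q with no rational root is irreducible (any nontrivial factorization would include a linear factor). Hence x^3 - 293 is the minimal polynomial of α, and in particular [Q(α):Q] = 3.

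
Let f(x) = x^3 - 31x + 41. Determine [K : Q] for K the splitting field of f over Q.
[K : Q] = 6

By the rational root test, any rational root of the monic integer polynomial f(x) = x^3 - 31x + 41 must be an integer dividing the constant term 41, i.e. one of ±{1, 41}. Evaluating: f(1) = 11, f(-1) = 71, f(41) = 67691, f(-41) = -67609; none is 0, so f has no rational root and is therefore irreducible over Q (a cubic with no linear factor over a field is irreducible). For an irreducible cubic, the Galois group is A_3 or S_3 according as the discriminant disc(f) = -4a^3 - 27b^2 = -4·(-31)^3 - 27·(41)^2 = 73777 is or is not a square in Q. Here disc(f) = 73777 is not a perfect square in Q, so the Galois group of f over Q is not contained in A_3 and must be all of S_3. The splitting field has degree |S_3| = 6 over Q, so [K : Q] = 6.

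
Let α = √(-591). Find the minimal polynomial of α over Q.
m_α(x) = x^2 + 591

α satisfies α^2 + 591 = 0, so x^2 + 591 annihilates α. Since d = -591 is squarefree and ≠ 1, it is not a perfect square in Q, so x^2 + 591 has no rational root and is therefore irreducible over Q (a degree-2 polynomial over a field is irreducible iff it has no root). Hence m_α(x) = x^2 + 591.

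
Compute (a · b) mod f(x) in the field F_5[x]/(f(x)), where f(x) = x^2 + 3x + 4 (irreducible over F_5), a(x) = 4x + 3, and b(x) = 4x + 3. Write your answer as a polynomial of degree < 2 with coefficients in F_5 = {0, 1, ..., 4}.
a · b ≡ x (mod f(x))

Multiply in F_5[x]: a(x)·b(x) = (4x + 3)·(4x + 3) = x^2 + 4x + 4. This has degree ≥ 2, so divide by f(x) over F_5: x^2 + 4x + 4 = (1)·(x^2 + 3x + 4) + (x). Hence a·b ≡ x (mod f). (F_5[x]/(f) is a field with 5^2 = 25 elements since f is irreducible of degree 2.)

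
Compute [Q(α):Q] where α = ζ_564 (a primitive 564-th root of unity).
[Q(α):Q] = 184

The minimal polynomial of ζ_564 over Q is the 564-th cyclotomic polynomial Φ_564(x), which is irreducible over Q and has degree φ(564) = 184. Hence [Q(α):Q] = φ(564) = 184.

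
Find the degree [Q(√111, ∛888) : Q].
[Q(√111, ∛888) : Q] = 6

Let L = Q(√111, ∛888). Since Q(√111) ⊂ L and [Q(√111):Q] = 2, the tower law gives 2 | [L:Q]. Likewise Q(∛888) ⊂ L with [Q(∛888):Q] = 3 (because 888 is not a perfect cube), so 3 | [L:Q]. As gcd(2,3) = 1, [L:Q] is divisible by 6. Conversely L is generated over Q by √111 and ∛888, so [L:Q] ≤ 2·3 = 6. Therefore [Q(√111, ∛888) : Q] = 6.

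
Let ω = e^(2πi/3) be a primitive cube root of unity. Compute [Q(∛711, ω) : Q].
[Q(∛711, ω) : Q] = 6

[Q(∛711):Q] = 3 (min poly x^3 - 711, irreducible since 711 is not a perfect cube). [Q(ω):Q] = 2 (min poly x^2 + x + 1). Since Q(∛711) ⊂ R and ω ∉ R, we have ω ∉ Q(∛711), so x^2 + x + 1 remains irreducible over Q(∛711) and [Q(∛711, ω) : Q(∛711)] = 2. By the tower law, [Q(∛711, ω) : Q] = 3 · 2 = 6. (In fact Q(∛711, ω) is the splitting field of x^3 - 711 over Q.)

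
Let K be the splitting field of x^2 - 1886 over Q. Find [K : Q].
[K : Q] = 2

f(x) = x^2 - 1886 factors as (x - √1886)(x + √1886). The splitting field is K = Q(√1886). Since 1886 is squarefree and > 1, it is not a perfect square, so x^2 - 1886 is irreducible over Q and [Q(√1886) : Q] = 2. Hence [K : Q] = 2.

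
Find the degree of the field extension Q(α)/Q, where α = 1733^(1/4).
[Q(α):Q] = 4

α is a root of x^4 - 1733. By Eisenstein's criterion at the prime p = 1733 (which divides the constant term 1733 but p^2 = 3003289 does not, since 1733 is squarefree), x^4 - 1733 is irreducible over Q. Hence [Q(α):Q] = 4.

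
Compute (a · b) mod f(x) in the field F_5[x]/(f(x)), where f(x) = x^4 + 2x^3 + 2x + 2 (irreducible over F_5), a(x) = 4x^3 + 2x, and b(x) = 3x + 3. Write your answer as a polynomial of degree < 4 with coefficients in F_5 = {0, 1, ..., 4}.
a · b ≡ 3x^3 + x^2 + 2x + 1 (mod f(x))

Multiply in F_5[x]: a(x)·b(x) = (4x^3 + 2x)·(3x + 3) = 2x^4 + 2x^3 + x^2 + x. This has degree ≥ 4, so divide by f(x) over F_5: 2x^4 + 2x^3 + x^2 + x = (2)·(x^4 + 2x^3 + 2x + 2) + (3x^3 + x^2 + 2x + 1). Hence a·b ≡ 3x^3 + x^2 + 2x + 1 (mod f). (F_5[x]/(f) is a field with 5^4 = 625 elements since f is irreducible of degree 4.)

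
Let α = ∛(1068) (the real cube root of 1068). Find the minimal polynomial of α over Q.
m_α(x) = x^3 - 1068

α satisfies α^3 = 1068, so x^3 - 1068 annihilates α. By the rational root test, a rational root p/q (in lowest terms) of x^3 - 1068 would satisfy p^3 = 1068 q^3, forcing q = 1 and p^3 = 1068; but 1068 is not a perfect cube, contradiction. A monic cubic over Q with no rational root is irreducible (any nontrivial factorization would include a linear factor). Hence x^3 - 1068 is the minimal polynomial of α, and in particular [Q(α):Q] = 3.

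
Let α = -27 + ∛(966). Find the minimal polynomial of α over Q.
m_α(x) = x^3 + 81x^2 + 2187x + 18717

Set β = α + 27 = ∛(966), so β^3 = 966. Then (α + 27)^3 - 966 = 0, i.e. α is a root of g(x) = (x + 27)^3 - 966 = x^3 + 81x^2 + 2187x + 18717. Since g(x) = h(x + 27) where h(x) = x^3 - 966, and h is irreducible over Q (because 966 is not a perfect cube, so h has no rational root, and a monic cubic with no rational root is irreducible), g is also irreducible (irreducibility is preserved under the substitution x → x + 27). Hence m_α(x) = x^3 + 81x^2 + 2187x + 18717.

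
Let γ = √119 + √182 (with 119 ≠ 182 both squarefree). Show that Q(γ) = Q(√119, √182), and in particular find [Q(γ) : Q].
[Q(γ) : Q] = 4 (equivalently, Q(γ) = Q(√119, √182))

Obviously Q(γ) ⊆ Q(√119, √182), and [Q(√119, √182):Q] = 4 (since 119, 182 are distinct squarefree integers > 1 with 21658 not a perfect square). To show equality we compute the minimal polynomial of γ. From γ = √119 + √182: γ^2 = 119 + 2√(21658) + 182 = 301 + 2√(21658), so γ^2 - 301 = 2√(21658); squaring, (γ^2 - 301)^2 = 4·21658, i.e. γ^4 - 602γ^2 + 90601 - 86632 = 0, i.e. γ^4 - 602γ^2 + 3969 = 0. So γ is a root of x^4 - 602x^2 + 3969. This polynomial is irreducible over Q: it has no rational root (each ±√119 ± √182 is irrational), and any factorization into two quadratics over Q would force √(21658) ∈ Q (pairing opposite roots) or √119, √182 ∈ Q (other pairings), all impossible. Hence [Q(γ):Q] = 4 = [Q(√119, √182):Q], so Q(γ) = Q(√119, √182).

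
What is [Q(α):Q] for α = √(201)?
[Q(α):Q] = 2

[Q(α):Q] equals the degree of the minimal polynomial of α. Here α^2 = 201 and x^2 - 201 is irreducible (d = 201 is squarefree, ≠ 1, hence not a square), so deg(m_α) = 2. Thus [Q(α):Q] = 2.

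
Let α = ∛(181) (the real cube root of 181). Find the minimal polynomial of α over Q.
m_α(x) = x^3 - 181

α satisfies α^3 = 181, so x^3 - 181 annihilates α. By the rational root test, a rational root p/q (in lowest terms) of x^3 - 181 would satisfy p^3 = 181 q^3, forcing q = 1 and p^3 = 181; but 181 is not a perfect cube, contradiction. A monic cubic over Q with no rational root is irreducible (any nontrivial factorization would include a linear factor). Hence x^3 - 181 is the minimal polynomial of α, and in particular [Q(α):Q] = 3.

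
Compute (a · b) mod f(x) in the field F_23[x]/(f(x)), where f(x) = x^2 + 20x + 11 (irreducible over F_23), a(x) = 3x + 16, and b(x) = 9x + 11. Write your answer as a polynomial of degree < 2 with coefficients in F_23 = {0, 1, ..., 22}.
a · b ≡ 5x + 17 (mod f(x))

Multiply in F_23[x]: a(x)·b(x) = (3x + 16)·(9x + 11) = 4x^2 + 16x + 15. This has degree ≥ 2, so divide by f(x) over F_23: 4x^2 + 16x + 15 = (4)·(x^2 + 20x + 11) + (5x + 17). Hence a·b ≡ 5x + 17 (mod f). (F_23[x]/(f) is a field with 23^2 = 529 elements since f is irreducible of degree 2.)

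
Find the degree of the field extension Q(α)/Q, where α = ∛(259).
[Q(α):Q] = 3

The minimal polynomial of α is x^3 - 259, irreducible over Q since 259 is not a perfect cube (so x^3 - 259 has no rational root). Hence [Q(α):Q] = deg(m_α) = 3.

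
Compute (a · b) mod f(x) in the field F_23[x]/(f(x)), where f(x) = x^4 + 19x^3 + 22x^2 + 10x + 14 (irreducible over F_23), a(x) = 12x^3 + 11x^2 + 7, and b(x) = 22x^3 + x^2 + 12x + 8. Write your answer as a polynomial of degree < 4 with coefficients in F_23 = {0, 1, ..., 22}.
a · b ≡ 22x^3 + 21x^2 + 19x + 19 (mod f(x))

Multiply in F_23[x]: a(x)·b(x) = (12x^3 + 11x^2 + 7)·(22x^3 + x^2 + 12x + 8) = 11x^6 + x^5 + 17x^4 + 14x^3 + 3x^2 + 15x + 10. This has degree ≥ 4, so divide by f(x) over F_23: 11x^6 + x^5 + 17x^4 + 14x^3 + 3x^2 + 15x + 10 = (11x^2 + 22x + 1)·(x^4 + 19x^3 + 22x^2 + 10x + 14) + (22x^3 + 21x^2 + 19x + 19). Hence a·b ≡ 22x^3 + 21x^2 + 19x + 19 (mod f). (F_23[x]/(f) is a field with 23^4 = 279841 elements since f is irreducible of degree 4.)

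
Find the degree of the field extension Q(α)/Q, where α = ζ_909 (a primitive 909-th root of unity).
[Q(α):Q] = 600

The minimal polynomial of ζ_909 over Q is the 909-th cyclotomic polynomial Φ_909(x), which is irreducible over Q and has degree φ(909) = 600. Hence [Q(α):Q] = φ(909) = 600.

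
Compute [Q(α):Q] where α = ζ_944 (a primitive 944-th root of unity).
[Q(α):Q] = 464

The minimal polynomial of ζ_944 over Q is the 944-th cyclotomic polynomial Φ_944(x), which is irreducible over Q and has degree φ(944) = 464. Hence [Q(α):Q] = φ(944) = 464.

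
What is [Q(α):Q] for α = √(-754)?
[Q(α):Q] = 2

[Q(α):Q] equals the degree of the minimal polynomial of α. Here α^2 = -754 and x^2 + 754 is irreducible (d = -754 is squarefree, ≠ 1, hence not a square), so deg(m_α) = 2. Thus [Q(α):Q] = 2.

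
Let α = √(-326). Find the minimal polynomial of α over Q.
m_α(x) = x^2 + 326

α satisfies α^2 + 326 = 0, so x^2 + 326 annihilates α. Since d = -326 is squarefree and ≠ 1, it is not a perfect square in Q, so x^2 + 326 has no rational root and is therefore irreducible over Q (a degree-2 polynomial over a field is irreducible iff it has no root). Hence m_α(x) = x^2 + 326.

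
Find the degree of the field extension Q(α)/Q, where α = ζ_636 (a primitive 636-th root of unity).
[Q(α):Q] = 208

The minimal polynomial of ζ_636 over Q is the 636-th cyclotomic polynomial Φ_636(x), which is irreducible over Q and has degree φ(636) = 208. Hence [Q(α):Q] = φ(636) = 208.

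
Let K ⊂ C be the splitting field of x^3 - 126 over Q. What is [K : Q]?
[K : Q] = 6

The roots of x^3 - 126 are ∛126, ω∛126, ω^2∛126 where ω = e^(2πi/3) is a primitive cube root of unity, so K = Q(∛126, ω). Now [Q(∛126):Q] = 3 (since 126 is not a perfect cube, x^3 - 126 is irreducible) and [Q(ω):Q] = 2. Both 2 and 3 divide [K:Q], and [K:Q] ≤ 3·2 = 6, so [K:Q] = 6. (Equivalently: Q(∛126) ⊂ R but ω ∉ R, so [K : Q(∛126)] = 2.)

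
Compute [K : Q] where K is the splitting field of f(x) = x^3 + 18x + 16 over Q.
[K : Q] = 6

By the rational root test, any rational root of the monic integer polynomial f(x) = x^3 + 18x + 16 must be an integer dividing the constant term 16, i.e. one of ±{1, 2, 4, 8, 16}. Evaluating: f(1) = 35, f(-1) = -3, f(2) = 60, f(-2) = -28, f(4) = 152, f(-4) = -120, f(8) = 672, f(-8) = -640, f(16) = 4400, f(-16) = -4368; none is 0, so f has no rational root and is therefore irreducible over Q (a cubic with no linear factor over a field is irreducible). For an irreducible cubic, the Galois group is A_3 or S_3 according as the discriminant disc(f) = -4a^3 - 27b^2 = -4·(18)^3 - 27·(16)^2 = -30240 is or is not a square in Q. Here disc(f) = -30240 is not a perfect square in Q, so the Galois group of f over Q is not contained in A_3 and must be all of S_3. The splitting field has degree |S_3| = 6 over Q, so [K : Q] = 6.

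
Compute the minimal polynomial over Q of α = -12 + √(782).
m_α(x) = x^2 + 24x - 638

From α + 12 = √(782), squaring gives (α + 12)^2 = 782, i.e. α^2 + 24α + 144 = 782, so α^2 + 24α - 638 = 0. The discriminant of x^2 + 24x - 638 is (24)^2 - 4·(-638) = 576 + 2552 = 3128, and 4·(782) is not a perfect square in Q since 782 is squarefree and ≠ 1. Hence x^2 + 24x - 638 is irreducible over Q and is the minimal polynomial of α.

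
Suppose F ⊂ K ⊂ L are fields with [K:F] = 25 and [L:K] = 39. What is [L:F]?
[L:F] = 975

The tower law says that for any tower of field extensions F ⊂ K ⊂ L with finite degrees, [L:F] = [L:K] · [K:F]. Here this gives [L:F] = 39 · 25 = 975.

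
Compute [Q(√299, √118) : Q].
[Q(√299, √118) : Q] = 4

[Q(√299):Q] = 2 (min poly x^2 - 299, irreducible since 299 is squarefree > 1). For the top step, suppose √118 ∈ Q(√299), say √118 = c + d√299 with c, d ∈ Q. Squaring: 118 = c^2 + 299d^2 + 2cd√299. Since √299 ∉ Q this forces 2cd = 0. If d = 0 then √118 = c ∈ Q, contradicting 118 squarefree > 1. If c = 0 then 118 = 299d^2, so 299·118 = (299d)^2 is a perfect square in Q — but 299·118 = 35282 is not a perfect square (since 299 and 118 are distinct squarefree integers). Contradiction. Hence √118 ∉ Q(√299), so x^2 - 118 stays irreducible over Q(√299) and [Q(√299, √118) : Q(√299)] = 2. By the tower law, [Q(√299, √118) : Q] = 2 · 2 = 4.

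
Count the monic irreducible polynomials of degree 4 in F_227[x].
There are 663796578 monic irreducible polynomials of degree 4 over F_227

Each element of F_{227^4} that lies in no proper subfield is a root of exactly one monic irreducible of degree 4 over F_227, and each such polynomial has 4 distinct roots in F_{227^4}. By Möbius inversion the count is N_227(4) = (1/4) Σ_{d|4} μ(4/d) · 227^d = (1/4)(μ(4)·227^1 + μ(2)·227^2 + μ(1)·227^4) = 2655186312/4 = 663796578.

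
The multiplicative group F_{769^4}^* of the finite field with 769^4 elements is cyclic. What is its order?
|F_{769^4}^*| = 349707832320

F_{769^4} has 769^4 = 349707832321 elements; its multiplicative group consists of all nonzero elements, so |F_{769^4}^*| = 349707832321 - 1 = 349707832320. (It is cyclic since any finite subgroup of the multiplicative group of a field is cyclic.)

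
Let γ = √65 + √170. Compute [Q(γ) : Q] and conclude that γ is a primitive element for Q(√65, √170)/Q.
[Q(γ) : Q] = 4 (equivalently, Q(γ) = Q(√65, √170))

Obviously Q(γ) ⊆ Q(√65, √170), and [Q(√65, √170):Q] = 4 (since 65, 170 are distinct squarefree integers > 1 with 11050 not a perfect square). To show equality we compute the minimal polynomial of γ. From γ = √65 + √170: γ^2 = 65 + 2√(11050) + 170 = 235 + 2√(11050), so γ^2 - 235 = 2√(11050); squaring, (γ^2 - 235)^2 = 4·11050, i.e. γ^4 - 470γ^2 + 55225 - 44200 = 0, i.e. γ^4 - 470γ^2 + 11025 = 0. So γ is a root of x^4 - 470x^2 + 11025. This polynomial is irreducible over Q: it has no rational root (each ±√65 ± √170 is irrational), and any factorization into two quadratics over Q would force √(11050) ∈ Q (pairing opposite roots) or √65, √170 ∈ Q (other pairings), all impossible. Hence [Q(γ):Q] = 4 = [Q(√65, √170):Q], so Q(γ) = Q(√65, √170).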